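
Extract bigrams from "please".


Word: "please" (length 6)
Number of bigrams = 6 - 2 + 1 = 5
  Position 0: "pl"
  Position 1: "le"
  Position 2: "ea"
  Position 3: "as"
  Position 4: "se"
Bigrams = "pl", "le", "ea", "as", "se"


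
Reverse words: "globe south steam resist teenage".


Original: "globe south steam resist teenage"
Words (1..n): globe | south | steam | resist | teenage
Reversed (n..1): teenage | resist | steam | south | globe
Result = "teenage resist steam south globe"


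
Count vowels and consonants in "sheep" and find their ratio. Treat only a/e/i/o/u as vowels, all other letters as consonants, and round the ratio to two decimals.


Word: "sheep"
Vowels (a,e,i,o,u): 2
Consonants: 3
Ratio = 2/3
= 0.67


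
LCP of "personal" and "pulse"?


Word 1: "personal"
Word 2: "pulse"
Comparing from start:
  Pos 0: 'p' == 'p'
  Pos 1: 'e' != 'u' (stop)
LCP = "p" (length 1)


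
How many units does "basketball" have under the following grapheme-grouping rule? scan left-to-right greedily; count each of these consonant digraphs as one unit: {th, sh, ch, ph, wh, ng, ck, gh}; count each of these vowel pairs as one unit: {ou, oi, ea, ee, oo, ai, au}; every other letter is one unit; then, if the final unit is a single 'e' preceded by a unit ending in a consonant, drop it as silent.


Word: "basketball" (10 letters)
Left-to-right scan:
  (1) 'b' (letter)
  (2) 'a' (letter)
  (3) 's' (letter)
  (4) 'k' (letter)
  (5) 'e' (letter)
  (6) 't' (letter)
  (7) 'b' (letter)
  (8) 'a' (letter)
  (9) 'l' (letter)
  (10) 'l' (letter)
Units from scan: 10
Sound units = 10 units


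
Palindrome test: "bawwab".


Word: "bawwab"
Reversed: "bawwab"
Forward == Backward? bawwab == bawwab
Palindrome = Yes


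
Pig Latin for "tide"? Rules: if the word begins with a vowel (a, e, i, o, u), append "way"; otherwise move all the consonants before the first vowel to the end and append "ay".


Word: "tide"
Starts with consonant(s) → move to end, add 'ay'
Consonant cluster: "t"
Pig Latin = "idetay"


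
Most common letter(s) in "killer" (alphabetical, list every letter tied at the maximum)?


Word: "killer"
Letter counts:
  'e': 1
  'i': 1
  'k': 1
  'l': 2
  'r': 1
Maximum count = 2
Most frequent = 'l' (2 times each)


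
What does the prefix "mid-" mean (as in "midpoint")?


Prefix: mid-
As in: midpoint -> mid- + point
Meaning = middle


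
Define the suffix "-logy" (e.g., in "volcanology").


Suffix: -logy
Example: volcanology = volcano + -logy
Meaning = study of


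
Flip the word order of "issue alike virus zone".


Original: "issue alike virus zone"
Words (1..n): issue | alike | virus | zone
Reversed (n..1): zone | virus | alike | issue
Result = "zone virus alike issue"


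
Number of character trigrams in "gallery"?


Word: "gallery" (length 7)
Number of 3-grams = length - 3 + 1 = 7 - 3 + 1
= 5


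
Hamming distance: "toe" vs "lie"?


Comparing character by character (same length = 3):
  Pos 0: 't' vs 'l' !=
  Pos 1: 'o' vs 'i' !=
  Pos 2: 'e' vs 'e' =
Hamming distance = 2


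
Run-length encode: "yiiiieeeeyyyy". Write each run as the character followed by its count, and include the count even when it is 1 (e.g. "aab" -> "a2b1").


String: "yiiiieeeeyyyy"
Scanning for consecutive runs:
  'y' x 1
  'i' x 4
  'e' x 4
  'y' x 4
RLE = "y1i4e4y4"


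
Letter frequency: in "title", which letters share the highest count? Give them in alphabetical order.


Word: "title"
Letter counts:
  'e': 1
  'i': 1
  'l': 1
  't': 2
Maximum count = 2
Most frequent = 't' (2 times each)


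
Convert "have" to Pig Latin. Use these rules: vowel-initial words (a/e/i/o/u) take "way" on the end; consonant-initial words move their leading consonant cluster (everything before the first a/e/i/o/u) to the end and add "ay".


Word: "have"
Starts with consonant(s) → move to end, add 'ay'
Consonant cluster: "h"
Pig Latin = "avehay"


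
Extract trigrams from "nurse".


Word: "nurse" (length 5)
Number of trigrams = 5 - 3 + 1 = 3
  Position 0: "nur"
  Position 1: "urs"
  Position 2: "rse"
Trigrams = "nur", "urs", "rse"


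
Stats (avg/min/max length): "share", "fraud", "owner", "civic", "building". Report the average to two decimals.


Lengths: "share"=5, "fraud"=5, "owner"=5, "civic"=5, "building"=8
Sum = 28, Count = 5
Average = 28/5 = 5.60
= avg=5.60, min=5, max=8


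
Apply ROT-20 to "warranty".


Word: "warranty"
Shift: 20
Each letter → (letter + shift) mod 26:
  'w' (22) + 20 = 16 → 'q'
  'a' (0) + 20 = 20 → 'u'
  'r' (17) + 20 = 11 → 'l'
  'r' (17) + 20 = 11 → 'l'
  'a' (0) + 20 = 20 → 'u'
  'n' (13) + 20 = 7 → 'h'
  't' (19) + 20 = 13 → 'n'
  'y' (24) + 20 = 18 → 's'
Result = "qulluhns"


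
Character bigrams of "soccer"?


Word: "soccer" (length 6)
Number of bigrams = 6 - 2 + 1 = 5
  Position 0: "so"
  Position 1: "oc"
  Position 2: "cc"
  Position 3: "ce"
  Position 4: "er"
Bigrams = "so", "oc", "cc", "ce", "er"


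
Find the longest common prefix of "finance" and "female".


Word 1: "finance"
Word 2: "female"
Comparing from start:
  Pos 0: 'f' == 'f'
  Pos 1: 'i' != 'e' (stop)
LCP = "f" (length 1)


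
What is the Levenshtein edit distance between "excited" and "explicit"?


Word 1: "excited" (length 7)
Word 2: "explicit" (length 8)
One optimal edit sequence (insert/delete/substitute each cost 1):
  1. keep 'e'
  2. keep 'x'
  3. insert 'p'  (+1)
  4. substitute 'c' -> 'l'  (+1)
  5. keep 'i'
  6. substitute 't' -> 'c'  (+1)
  7. substitute 'e' -> 'i'  (+1)
  8. substitute 'd' -> 't'  (+1)
Total edit operations: 5
Edit distance = 5


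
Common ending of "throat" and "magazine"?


Word 1: "throat"
Word 2: "magazine"
Comparing from end:
  Pos -1: 't' != 'e' (stop)
LCS = "" (length 0)


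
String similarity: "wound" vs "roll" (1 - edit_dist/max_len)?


Word 1: "wound" (length 5)
Word 2: "roll" (length 4)
One optimal edit sequence:
  1. substitute 'w' -> 'r'  (+1)
  2. keep 'o'
  3. delete 'u'  (+1)
  4. substitute 'n' -> 'l'  (+1)
  5. substitute 'd' -> 'l'  (+1)
Edit distance = 4
Max length = max(5, 4) = 5
Similarity = 1 - 4/5
= 0.2000


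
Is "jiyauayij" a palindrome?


Word: "jiyauayij"
Reversed: "jiyauayij"
Forward == Backward? jiyauayij == jiyauayij
Palindrome = Yes


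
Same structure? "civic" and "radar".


Pattern of "civic": [0, 1, 2, 1, 0]
Pattern of "radar": [0, 1, 2, 1, 0]
Patterns match
Same pattern = Yes


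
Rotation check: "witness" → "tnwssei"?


Word: "witness", Candidate: "tnwssei"
Method: check if candidate is substring of word+word
"witnesswitness" contains "tnwssei"? No
Is rotation = No


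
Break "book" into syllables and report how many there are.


Word: "book"
Syllable breakdown: book
Counting: 1 part
= 1 syllable


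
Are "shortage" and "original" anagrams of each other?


Word 1: "shortage" → sorted: aeghorst
Word 2: "original" → sorted: agiilnor
Same letters? aeghorst != agiilnor
Anagram = No


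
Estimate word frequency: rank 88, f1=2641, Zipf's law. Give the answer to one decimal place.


Zipf's law: f(r) = f(1) / r
f(1) = 2641
f(88) = 2641 / 88
= 30.0 occurrences


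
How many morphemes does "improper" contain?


Word: "improper"
Morphemes: im- / proper
Each morpheme carries meaning
= 2 morphemes


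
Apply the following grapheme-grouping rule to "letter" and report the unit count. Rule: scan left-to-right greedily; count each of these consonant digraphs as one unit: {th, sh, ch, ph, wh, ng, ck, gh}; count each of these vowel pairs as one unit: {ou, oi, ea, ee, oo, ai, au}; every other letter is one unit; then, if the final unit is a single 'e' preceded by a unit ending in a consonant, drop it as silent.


Word: "letter" (6 letters)
Left-to-right scan:
  [1] 'l' (letter)
  [2] 'e' (letter)
  [3] 't' (letter)
  [4] 't' (letter)
  [5] 'e' (letter)
  [6] 'r' (letter)
Units from scan: 6
Sound units = 6 units


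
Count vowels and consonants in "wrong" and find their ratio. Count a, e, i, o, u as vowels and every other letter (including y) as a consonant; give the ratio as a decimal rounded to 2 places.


Word: "wrong"
Vowels (a,e,i,o,u): 1
Consonants: 4
Ratio = 1/4
= 0.25


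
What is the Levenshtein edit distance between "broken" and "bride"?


Word 1: "broken" (length 6)
Word 2: "bride" (length 5)
One optimal edit sequence (insert/delete/substitute each cost 1):
  1. keep 'b'
  2. keep 'r'
  3. substitute 'o' -> 'i'  (+1)
  4. substitute 'k' -> 'd'  (+1)
  5. keep 'e'
  6. delete 'n'  (+1)
Total edit operations: 3
Edit distance = 3


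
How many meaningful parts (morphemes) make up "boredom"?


Word: "boredom"
Morphemes: bore / -dom
Each morpheme carries meaning
= 2 morphemes


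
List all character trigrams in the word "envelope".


Word: "envelope" (length 8)
Number of trigrams = 8 - 3 + 1 = 6
  Position 0: "env"
  Position 1: "nve"
  Position 2: "vel"
  Position 3: "elo"
  Position 4: "lop"
  Position 5: "ope"
Trigrams = "env", "nve", "vel", "elo", "lop", "ope"


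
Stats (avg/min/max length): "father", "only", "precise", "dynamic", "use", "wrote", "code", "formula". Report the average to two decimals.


Lengths: "father"=6, "only"=4, "precise"=7, "dynamic"=7, "use"=3, "wrote"=5, "code"=4, "formula"=7
Sum = 43, Count = 8
Average = 43/8 = 5.38
= avg=5.38, min=3, max=7


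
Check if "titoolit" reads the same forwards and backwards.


Word: "titoolit"
Reversed: "tilootit"
Forward == Backward? titoolit != tilootit
Palindrome = No


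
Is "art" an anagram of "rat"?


Word 1: "rat" → sorted: art
Word 2: "art" → sorted: art
Same letters? art == art
Anagram = Yes


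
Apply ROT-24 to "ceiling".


Word: "ceiling"
Shift: 24
Each letter → (letter + shift) mod 26:
  'c' (2) + 24 = 0 → 'a'
  'e' (4) + 24 = 2 → 'c'
  'i' (8) + 24 = 6 → 'g'
  'l' (11) + 24 = 9 → 'j'
  'i' (8) + 24 = 6 → 'g'
  'n' (13) + 24 = 11 → 'l'
  'g' (6) + 24 = 4 → 'e'
Result = "acgjgle"


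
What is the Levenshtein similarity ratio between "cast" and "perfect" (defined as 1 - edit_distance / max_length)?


Word 1: "cast" (length 4)
Word 2: "perfect" (length 7)
One optimal edit sequence:
  1. insert 'p'  (+1)
  2. insert 'e'  (+1)
  3. insert 'r'  (+1)
  4. substitute 'c' -> 'f'  (+1)
  5. substitute 'a' -> 'e'  (+1)
  6. substitute 's' -> 'c'  (+1)
  7. keep 't'
Edit distance = 6
Max length = max(4, 7) = 7
Similarity = 1 - 6/7
= 0.1429


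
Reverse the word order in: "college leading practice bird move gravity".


Original: "college leading practice bird move gravity"
Words (1..n): college | leading | practice | bird | move | gravity
Reversed (n..1): gravity | move | bird | practice | leading | college
Result = "gravity move bird practice leading college"


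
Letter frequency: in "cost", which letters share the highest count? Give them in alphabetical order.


Word: "cost"
Letter counts:
  'c': 1
  'o': 1
  's': 1
  't': 1
Maximum count = 1
Most frequent = 'c', 'o', 's', 't' (1 time each)


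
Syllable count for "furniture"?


Word: "furniture"
Syllable breakdown: fur · ni · ture
Counting: 3 parts
= 3 syllables


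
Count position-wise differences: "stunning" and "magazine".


Comparing character by character (same length = 8):
  Pos 0: 's' vs 'm' !=
  Pos 1: 't' vs 'a' !=
  Pos 2: 'u' vs 'g' !=
  Pos 3: 'n' vs 'a' !=
  Pos 4: 'n' vs 'z' !=
  Pos 5: 'i' vs 'i' =
  Pos 6: 'n' vs 'n' =
  Pos 7: 'g' vs 'e' !=
Hamming distance = 6


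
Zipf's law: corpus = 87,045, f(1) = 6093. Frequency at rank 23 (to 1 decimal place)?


Zipf's law: f(r) = f(1) / r
f(1) = 6093
f(23) = 6093 / 23
= 264.9 occurrences


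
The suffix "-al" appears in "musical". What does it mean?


Suffix: -al
As in: musical -> music + -al
Meaning = relating to


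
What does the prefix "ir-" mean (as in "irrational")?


Prefix: ir-
As in: irrational -> ir- + rational
Meaning = not


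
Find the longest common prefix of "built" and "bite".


Word 1: "built"
Word 2: "bite"
Comparing from start:
  Pos 0: 'b' == 'b'
  Pos 1: 'u' != 'i' (stop)
LCP = "b" (length 1)


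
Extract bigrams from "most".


Word: "most" (length 4)
Number of bigrams = 4 - 2 + 1 = 3
  Position 0: "mo"
  Position 1: "os"
  Position 2: "st"
Bigrams = "mo", "os", "st"


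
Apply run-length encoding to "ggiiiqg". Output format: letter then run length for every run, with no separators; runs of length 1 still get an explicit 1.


String: "ggiiiqg"
Scanning for consecutive runs:
  'g' x 2
  'i' x 3
  'q' x 1
  'g' x 1
RLE = "g2i3q1g1"


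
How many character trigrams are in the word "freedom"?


Word: "freedom" (length 7)
Number of 3-grams = length - 3 + 1 = 7 - 3 + 1
= 5


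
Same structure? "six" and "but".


Pattern of "six": [0, 1, 2]
Pattern of "but": [0, 1, 2]
Patterns match
Same pattern = Yes


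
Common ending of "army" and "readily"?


Word 1: "army"
Word 2: "readily"
Comparing from end:
  Pos -1: 'y' == 'y'
  Pos -2: 'm' != 'l' (stop)
LCS = "y" (length 1)


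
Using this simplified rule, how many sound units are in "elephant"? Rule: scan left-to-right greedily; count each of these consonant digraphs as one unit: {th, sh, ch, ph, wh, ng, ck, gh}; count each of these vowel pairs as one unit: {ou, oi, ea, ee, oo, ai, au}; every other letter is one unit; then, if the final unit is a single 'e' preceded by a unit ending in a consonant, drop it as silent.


Word: "elephant" (8 letters)
Left-to-right scan:
  [1] 'e' (letter)
  [2] 'l' (letter)
  [3] 'e' (letter)
  [4] 'ph' (digraph)
  [5] 'a' (letter)
  [6] 'n' (letter)
  [7] 't' (letter)
Units from scan: 7
Sound units = 7 units


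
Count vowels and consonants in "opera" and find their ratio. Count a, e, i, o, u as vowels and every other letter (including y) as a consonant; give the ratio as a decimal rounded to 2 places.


Word: "opera"
Vowels (a,e,i,o,u): 3
Consonants: 2
Ratio = 3/2
= 1.50


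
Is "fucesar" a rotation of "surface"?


Word: "surface", Candidate: "fucesar"
Method: check if candidate is substring of word+word
"surfacesurface" contains "fucesar"? No
Is rotation = No


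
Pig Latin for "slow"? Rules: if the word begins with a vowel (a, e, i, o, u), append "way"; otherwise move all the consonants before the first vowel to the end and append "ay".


Word: "slow"
Starts with consonant(s) → move to end, add 'ay'
Consonant cluster: "sl"
Pig Latin = "owslay"


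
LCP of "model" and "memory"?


Word 1: "model"
Word 2: "memory"
Comparing from start:
  Pos 0: 'm' == 'm'
  Pos 1: 'o' != 'e' (stop)
LCP = "m" (length 1)


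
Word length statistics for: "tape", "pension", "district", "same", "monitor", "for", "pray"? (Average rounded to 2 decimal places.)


Lengths: "tape"=4, "pension"=7, "district"=8, "same"=4, "monitor"=7, "for"=3, "pray"=4
Sum = 37, Count = 7
Average = 37/7 = 5.29
= avg=5.29, min=3, max=8


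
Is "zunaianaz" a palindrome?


Word: "zunaianaz"
Reversed: "zanaianuz"
Forward == Backward? zunaianaz != zanaianuz
Palindrome = No


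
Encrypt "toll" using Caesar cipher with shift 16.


Word: "toll"
Shift: 16
Each letter → (letter + shift) mod 26:
  't' (19) + 16 = 9 → 'j'
  'o' (14) + 16 = 4 → 'e'
  'l' (11) + 16 = 1 → 'b'
  'l' (11) + 16 = 1 → 'b'
Result = "jebb"


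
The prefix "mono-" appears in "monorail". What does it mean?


Prefix: mono-
Example: monorail = mono- + rail
Meaning = one


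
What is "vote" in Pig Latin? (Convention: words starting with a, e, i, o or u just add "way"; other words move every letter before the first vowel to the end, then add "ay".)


Word: "vote"
Starts with consonant(s) → move to end, add 'ay'
Consonant cluster: "v"
Pig Latin = "otevay"


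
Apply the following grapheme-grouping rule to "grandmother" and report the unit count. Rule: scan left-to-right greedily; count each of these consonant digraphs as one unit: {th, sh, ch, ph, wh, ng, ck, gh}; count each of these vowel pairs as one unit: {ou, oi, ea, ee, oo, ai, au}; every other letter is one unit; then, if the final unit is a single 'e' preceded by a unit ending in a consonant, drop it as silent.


Word: "grandmother" (11 letters)
Left-to-right scan:
  (1) 'g' (letter)
  (2) 'r' (letter)
  (3) 'a' (letter)
  (4) 'n' (letter)
  (5) 'd' (letter)
  (6) 'm' (letter)
  (7) 'o' (letter)
  (8) 'th' (digraph)
  (9) 'e' (letter)
  (10) 'r' (letter)
Units from scan: 10
Sound units = 10 units


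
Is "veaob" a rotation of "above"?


Word: "above", Candidate: "veaob"
Method: check if candidate is substring of word+word
"aboveabove" contains "veaob"? No
Is rotation = No


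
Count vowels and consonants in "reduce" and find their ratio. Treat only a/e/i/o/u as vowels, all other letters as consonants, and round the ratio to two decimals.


Word: "reduce"
Vowels (a,e,i,o,u): 3
Consonants: 3
Ratio = 3/3
= 1.00


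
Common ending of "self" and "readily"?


Word 1: "self"
Word 2: "readily"
Comparing from end:
  Pos -1: 'f' != 'y' (stop)
LCS = "" (length 0)


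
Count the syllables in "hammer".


Word: "hammer"
Syllable breakdown: ham | mer
Counting: 2 parts
= 2 syllables


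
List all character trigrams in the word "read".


Word: "read" (length 4)
Number of trigrams = 4 - 3 + 1 = 2
  Position 0: "rea"
  Position 1: "ead"
Trigrams = "rea", "ead"


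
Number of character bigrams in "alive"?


Word: "alive" (length 5)
Number of 2-grams = length - 2 + 1 = 5 - 2 + 1
= 4


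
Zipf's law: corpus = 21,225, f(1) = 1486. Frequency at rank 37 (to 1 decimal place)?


Zipf's law: f(r) = f(1) / r
f(1) = 1486
f(37) = 1486 / 37
= 40.2 occurrences


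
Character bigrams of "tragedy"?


Word: "tragedy" (length 7)
Number of bigrams = 7 - 2 + 1 = 6
  Position 0: "tr"
  Position 1: "ra"
  Position 2: "ag"
  Position 3: "ge"
  Position 4: "ed"
  Position 5: "dy"
Bigrams = "tr", "ra", "ag", "ge", "ed", "dy"


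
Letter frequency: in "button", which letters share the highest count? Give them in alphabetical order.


Word: "button"
Letter counts:
  'b': 1
  'n': 1
  'o': 1
  't': 2
  'u': 1
Maximum count = 2
Most frequent = 't' (2 times each)


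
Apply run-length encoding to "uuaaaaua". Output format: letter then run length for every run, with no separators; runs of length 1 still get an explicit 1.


String: "uuaaaaua"
Scanning for consecutive runs:
  'u' x 2
  'a' x 4
  'u' x 1
  'a' x 1
RLE = "u2a4u1a1"


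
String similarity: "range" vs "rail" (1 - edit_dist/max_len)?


Word 1: "range" (length 5)
Word 2: "rail" (length 4)
One optimal edit sequence:
  1. keep 'r'
  2. keep 'a'
  3. delete 'n'  (+1)
  4. substitute 'g' -> 'i'  (+1)
  5. substitute 'e' -> 'l'  (+1)
Edit distance = 3
Max length = max(5, 4) = 5
Similarity = 1 - 3/5
= 0.4000


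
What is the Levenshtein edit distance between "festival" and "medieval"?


Word 1: "festival" (length 8)
Word 2: "medieval" (length 8)
One optimal edit sequence (insert/delete/substitute each cost 1):
  1. substitute 'f' -> 'm'  (+1)
  2. keep 'e'
  3. substitute 's' -> 'd'  (+1)
  4. substitute 't' -> 'i'  (+1)
  5. substitute 'i' -> 'e'  (+1)
  6. keep 'v'
  7. keep 'a'
  8. keep 'l'
Total edit operations: 4
Edit distance = 4


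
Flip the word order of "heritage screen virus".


Original: "heritage screen virus"
Words (1..n): heritage | screen | virus
Reversed (n..1): virus | screen | heritage
Result = "virus screen heritage"


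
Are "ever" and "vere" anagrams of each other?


Word 1: "ever" → sorted: eerv
Word 2: "vere" → sorted: eerv
Same letters? eerv == eerv
Anagram = Yes


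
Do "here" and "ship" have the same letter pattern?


Pattern of "here": [0, 1, 2, 1]
Pattern of "ship": [0, 1, 2, 3]
Patterns do not match
Same pattern = No


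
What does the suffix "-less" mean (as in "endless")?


Suffix: -less
As in: endless -> end + -less
Meaning = without


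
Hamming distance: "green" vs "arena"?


Comparing character by character (same length = 5):
  Pos 0: 'g' vs 'a' !=
  Pos 1: 'r' vs 'r' =
  Pos 2: 'e' vs 'e' =
  Pos 3: 'e' vs 'n' !=
  Pos 4: 'n' vs 'a' !=
Hamming distance = 3


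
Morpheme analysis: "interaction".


Word: "interaction"
Morphemes: inter- | act | -ion
Each morpheme carries meaning
= 3 morphemes


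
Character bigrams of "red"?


Word: "red" (length 3)
Number of bigrams = 3 - 2 + 1 = 2
  Position 0: "re"
  Position 1: "ed"
Bigrams = "re", "ed"


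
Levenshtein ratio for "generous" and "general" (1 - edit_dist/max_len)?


Word 1: "generous" (length 8)
Word 2: "general" (length 7)
One optimal edit sequence:
  1. keep 'g'
  2. keep 'e'
  3. keep 'n'
  4. keep 'e'
  5. keep 'r'
  6. delete 'o'  (+1)
  7. substitute 'u' -> 'a'  (+1)
  8. substitute 's' -> 'l'  (+1)
Edit distance = 3
Max length = max(8, 7) = 8
Similarity = 1 - 3/8
= 0.6250


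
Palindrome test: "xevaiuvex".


Word: "xevaiuvex"
Reversed: "xevuiavex"
Forward == Backward? xevaiuvex != xevuiavex
Palindrome = No


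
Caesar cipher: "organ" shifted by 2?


Word: "organ"
Shift: 2
Each letter → (letter + shift) mod 26:
  'o' (14) + 2 = 16 → 'q'
  'r' (17) + 2 = 19 → 't'
  'g' (6) + 2 = 8 → 'i'
  'a' (0) + 2 = 2 → 'c'
  'n' (13) + 2 = 15 → 'p'
Result = "qticp"


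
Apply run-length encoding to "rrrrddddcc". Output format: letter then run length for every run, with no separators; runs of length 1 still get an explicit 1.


String: "rrrrddddcc"
Scanning for consecutive runs:
  'r' x 4
  'd' x 4
  'c' x 2
RLE = "r4d4c2"


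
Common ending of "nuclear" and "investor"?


Word 1: "nuclear"
Word 2: "investor"
Comparing from end:
  Pos -1: 'r' == 'r'
  Pos -2: 'a' != 'o' (stop)
LCS = "r" (length 1)


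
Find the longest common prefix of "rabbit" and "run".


Word 1: "rabbit"
Word 2: "run"
Comparing from start:
  Pos 0: 'r' == 'r'
  Pos 1: 'a' != 'u' (stop)
LCP = "r" (length 1)


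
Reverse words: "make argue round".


Original: "make argue round"
Words (1..n): make | argue | round
Reversed (n..1): round | argue | make
Result = "round argue make"


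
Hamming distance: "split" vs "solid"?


Comparing character by character (same length = 5):
  Pos 0: 's' vs 's' =
  Pos 1: 'p' vs 'o' !=
  Pos 2: 'l' vs 'l' =
  Pos 3: 'i' vs 'i' =
  Pos 4: 't' vs 'd' !=
Hamming distance = 2


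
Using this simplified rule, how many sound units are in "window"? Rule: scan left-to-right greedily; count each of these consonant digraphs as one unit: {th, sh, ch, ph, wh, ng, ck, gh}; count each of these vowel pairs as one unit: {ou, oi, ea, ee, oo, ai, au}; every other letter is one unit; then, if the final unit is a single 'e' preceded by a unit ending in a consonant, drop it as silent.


Word: "window" (6 letters)
Left-to-right scan:
  1. 'w' (letter)
  2. 'i' (letter)
  3. 'n' (letter)
  4. 'd' (letter)
  5. 'o' (letter)
  6. 'w' (letter)
Units from scan: 6
Sound units = 6 units


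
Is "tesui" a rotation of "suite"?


Word: "suite", Candidate: "tesui"
Method: check if candidate is substring of word+word
"suitesuite" contains "tesui"? Yes
Is rotation = Yes


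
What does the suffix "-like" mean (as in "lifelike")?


Suffix: -like
As in: lifelike -> life + -like
Meaning = resembling


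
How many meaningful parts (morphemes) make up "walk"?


Word: "walk"
Morphemes: walk
Each morpheme carries meaning
= 1 morpheme


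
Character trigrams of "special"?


Word: "special" (length 7)
Number of trigrams = 7 - 3 + 1 = 5
  Position 0: "spe"
  Position 1: "pec"
  Position 2: "eci"
  Position 3: "cia"
  Position 4: "ial"
Trigrams = "spe", "pec", "eci", "cia", "ial"


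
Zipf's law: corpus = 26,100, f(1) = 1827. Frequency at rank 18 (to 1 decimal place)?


Zipf's law: f(r) = f(1) / r
f(1) = 1827
f(18) = 1827 / 18
= 101.5 occurrences


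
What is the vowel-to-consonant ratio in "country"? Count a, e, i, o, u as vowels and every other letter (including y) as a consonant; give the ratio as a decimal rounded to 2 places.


Word: "country"
Vowels (a,e,i,o,u): 2
Consonants: 5
Ratio = 2/5
= 0.40


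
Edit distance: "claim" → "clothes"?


Word 1: "claim" (length 5)
Word 2: "clothes" (length 7)
One optimal edit sequence (insert/delete/substitute each cost 1):
  1. keep 'c'
  2. keep 'l'
  3. insert 'o'  (+1)
  4. insert 't'  (+1)
  5. substitute 'a' -> 'h'  (+1)
  6. substitute 'i' -> 'e'  (+1)
  7. substitute 'm' -> 's'  (+1)
Total edit operations: 5
Edit distance = 5


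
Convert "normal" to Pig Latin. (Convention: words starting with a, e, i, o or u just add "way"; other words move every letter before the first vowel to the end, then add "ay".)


Word: "normal"
Starts with consonant(s) → move to end, add 'ay'
Consonant cluster: "n"
Pig Latin = "ormalnay"


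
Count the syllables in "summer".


Word: "summer"
Syllable breakdown: sum-mer
Counting: 2 parts
= 2 syllables


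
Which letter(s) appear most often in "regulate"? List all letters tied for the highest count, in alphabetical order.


Word: "regulate"
Letter counts:
  'a': 1
  'e': 2
  'g': 1
  'l': 1
  'r': 1
  't': 1
  'u': 1
Maximum count = 2
Most frequent = 'e' (2 times each)


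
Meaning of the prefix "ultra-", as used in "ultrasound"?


Prefix: ultra-
Example: ultrasound = ultra- + sound
Meaning = beyond


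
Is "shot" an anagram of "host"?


Word 1: "host" → sorted: host
Word 2: "shot" → sorted: host
Same letters? host == host
Anagram = Yes


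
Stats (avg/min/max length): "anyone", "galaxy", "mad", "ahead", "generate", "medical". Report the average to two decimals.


Lengths: "anyone"=6, "galaxy"=6, "mad"=3, "ahead"=5, "generate"=8, "medical"=7
Sum = 35, Count = 6
Average = 35/6 = 5.83
= avg=5.83, min=3, max=8


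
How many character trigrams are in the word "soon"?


Word: "soon" (length 4)
Number of 3-grams = length - 3 + 1 = 4 - 3 + 1
= 2


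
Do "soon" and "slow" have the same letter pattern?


Pattern of "soon": [0, 1, 1, 2]
Pattern of "slow": [0, 1, 2, 3]
Patterns do not match
Same pattern = No


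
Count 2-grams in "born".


Word: "born" (length 4)
Number of 2-grams = length - 2 + 1 = 4 - 2 + 1
= 3


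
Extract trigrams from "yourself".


Word: "yourself" (length 8)
Number of trigrams = 8 - 3 + 1 = 6
  Position 0: "you"
  Position 1: "our"
  Position 2: "urs"
  Position 3: "rse"
  Position 4: "sel"
  Position 5: "elf"
Trigrams = "you", "our", "urs", "rse", "sel", "elf"


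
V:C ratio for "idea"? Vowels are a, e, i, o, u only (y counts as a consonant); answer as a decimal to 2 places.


Word: "idea"
Vowels (a,e,i,o,u): 3
Consonants: 1
Ratio = 3/1
= 3.00


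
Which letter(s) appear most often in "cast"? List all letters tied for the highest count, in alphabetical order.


Word: "cast"
Letter counts:
  'a': 1
  'c': 1
  's': 1
  't': 1
Maximum count = 1
Most frequent = 'a', 'c', 's', 't' (1 time each)


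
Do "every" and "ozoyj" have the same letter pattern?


Pattern of "every": [0, 1, 0, 2, 3]
Pattern of "ozoyj": [0, 1, 0, 2, 3]
Patterns match
Same pattern = Yes


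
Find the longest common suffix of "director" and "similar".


Word 1: "director"
Word 2: "similar"
Comparing from end:
  Pos -1: 'r' == 'r'
  Pos -2: 'o' != 'a' (stop)
LCS = "r" (length 1)


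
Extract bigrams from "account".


Word: "account" (length 7)
Number of bigrams = 7 - 2 + 1 = 6
  Position 0: "ac"
  Position 1: "cc"
  Position 2: "co"
  Position 3: "ou"
  Position 4: "un"
  Position 5: "nt"
Bigrams = "ac", "cc", "co", "ou", "un", "nt"


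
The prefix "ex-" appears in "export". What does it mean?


Prefix: ex-
Example: export = ex- + port
Meaning = out / former


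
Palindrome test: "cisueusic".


Word: "cisueusic"
Reversed: "cisueusic"
Forward == Backward? cisueusic == cisueusic
Palindrome = Yes


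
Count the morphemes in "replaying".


Word: "replaying"
Morphemes: re- | play | -ing
Each morpheme carries meaning
= 3 morphemes


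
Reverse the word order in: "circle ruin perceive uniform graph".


Original: "circle ruin perceive uniform graph"
Words (1..n): circle | ruin | perceive | uniform | graph
Reversed (n..1): graph | uniform | perceive | ruin | circle
Result = "graph uniform perceive ruin circle"


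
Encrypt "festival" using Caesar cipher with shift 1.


Word: "festival"
Shift: 1
Each letter → (letter + shift) mod 26:
  'f' (5) + 1 = 6 → 'g'
  'e' (4) + 1 = 5 → 'f'
  's' (18) + 1 = 19 → 't'
  't' (19) + 1 = 20 → 'u'
  'i' (8) + 1 = 9 → 'j'
  'v' (21) + 1 = 22 → 'w'
  'a' (0) + 1 = 1 → 'b'
  'l' (11) + 1 = 12 → 'm'
Result = "gftujwbm"


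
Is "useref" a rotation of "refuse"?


Word: "refuse", Candidate: "useref"
Method: check if candidate is substring of word+word
"refuserefuse" contains "useref"? Yes
Is rotation = Yes


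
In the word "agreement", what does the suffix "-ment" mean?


Suffix: -ment
As in: agreement -> agree + -ment
Meaning = result of action


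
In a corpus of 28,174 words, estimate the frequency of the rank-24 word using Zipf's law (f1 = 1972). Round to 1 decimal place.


Zipf's law: f(r) = f(1) / r
f(1) = 1972
f(24) = 1972 / 24
= 82.2 occurrences


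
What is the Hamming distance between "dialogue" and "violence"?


Comparing character by character (same length = 8):
  Pos 0: 'd' vs 'v' !=
  Pos 1: 'i' vs 'i' =
  Pos 2: 'a' vs 'o' !=
  Pos 3: 'l' vs 'l' =
  Pos 4: 'o' vs 'e' !=
  Pos 5: 'g' vs 'n' !=
  Pos 6: 'u' vs 'c' !=
  Pos 7: 'e' vs 'e' =
Hamming distance = 5


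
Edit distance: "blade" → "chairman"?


Word 1: "blade" (length 5)
Word 2: "chairman" (length 8)
One optimal edit sequence (insert/delete/substitute each cost 1):
  1. substitute 'b' -> 'c'  (+1)
  2. substitute 'l' -> 'h'  (+1)
  3. keep 'a'
  4. insert 'i'  (+1)
  5. insert 'r'  (+1)
  6. insert 'm'  (+1)
  7. substitute 'd' -> 'a'  (+1)
  8. substitute 'e' -> 'n'  (+1)
Total edit operations: 7
Edit distance = 7


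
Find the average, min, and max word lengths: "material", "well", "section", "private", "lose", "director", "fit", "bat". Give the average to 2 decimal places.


Lengths: "material"=8, "well"=4, "section"=7, "private"=7, "lose"=4, "director"=8, "fit"=3, "bat"=3
Sum = 44, Count = 8
Average = 44/8 = 5.50
= avg=5.50, min=3, max=8


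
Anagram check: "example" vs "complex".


Word 1: "example" → sorted: aeelmpx
Word 2: "complex" → sorted: celmopx
Same letters? aeelmpx != celmopx
Anagram = No


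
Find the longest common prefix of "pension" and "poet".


Word 1: "pension"
Word 2: "poet"
Comparing from start:
  Pos 0: 'p' == 'p'
  Pos 1: 'e' != 'o' (stop)
LCP = "p" (length 1)


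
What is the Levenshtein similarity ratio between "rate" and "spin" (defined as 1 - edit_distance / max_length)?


Word 1: "rate" (length 4)
Word 2: "spin" (length 4)
One optimal edit sequence:
  1. substitute 'r' -> 's'  (+1)
  2. substitute 'a' -> 'p'  (+1)
  3. substitute 't' -> 'i'  (+1)
  4. substitute 'e' -> 'n'  (+1)
Edit distance = 4
Max length = max(4, 4) = 4
Similarity = 1 - 4/4
= 0.0000


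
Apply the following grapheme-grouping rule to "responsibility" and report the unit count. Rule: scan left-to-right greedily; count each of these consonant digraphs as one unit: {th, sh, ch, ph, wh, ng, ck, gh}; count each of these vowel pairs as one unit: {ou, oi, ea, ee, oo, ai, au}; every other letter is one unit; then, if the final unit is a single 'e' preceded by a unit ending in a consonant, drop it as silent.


Word: "responsibility" (14 letters)
Left-to-right scan:
  1. 'r' (letter)
  2. 'e' (letter)
  3. 's' (letter)
  4. 'p' (letter)
  5. 'o' (letter)
  6. 'n' (letter)
  7. 's' (letter)
  8. 'i' (letter)
  9. 'b' (letter)
  10. 'i' (letter)
  11. 'l' (letter)
  12. 'i' (letter)
  13. 't' (letter)
  14. 'y' (letter)
Units from scan: 14
Sound units = 14 units


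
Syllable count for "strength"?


Word: "strength"
Syllable breakdown: strength
Counting: 1 part
= 1 syllable


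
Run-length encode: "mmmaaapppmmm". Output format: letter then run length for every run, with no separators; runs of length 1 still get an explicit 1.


String: "mmmaaapppmmm"
Scanning for consecutive runs:
  'm' x 3
  'a' x 3
  'p' x 3
  'm' x 3
RLE = "m3a3p3m3"


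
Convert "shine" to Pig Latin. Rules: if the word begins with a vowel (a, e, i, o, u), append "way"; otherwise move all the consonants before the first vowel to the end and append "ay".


Word: "shine"
Starts with consonant(s) → move to end, add 'ay'
Consonant cluster: "sh"
Pig Latin = "ineshay"


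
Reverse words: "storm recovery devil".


Original: "storm recovery devil"
Words (1..n): storm | recovery | devil
Reversed (n..1): devil | recovery | storm
Result = "devil recovery storm"


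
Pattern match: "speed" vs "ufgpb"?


Pattern of "speed": [0, 1, 2, 2, 3]
Pattern of "ufgpb": [0, 1, 2, 3, 4]
Patterns do not match
Same pattern = No


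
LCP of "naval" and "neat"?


Word 1: "naval"
Word 2: "neat"
Comparing from start:
  Pos 0: 'n' == 'n'
  Pos 1: 'a' != 'e' (stop)
LCP = "n" (length 1)


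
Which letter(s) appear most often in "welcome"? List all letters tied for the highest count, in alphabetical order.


Word: "welcome"
Letter counts:
  'c': 1
  'e': 2
  'l': 1
  'm': 1
  'o': 1
  'w': 1
Maximum count = 2
Most frequent = 'e' (2 times each)


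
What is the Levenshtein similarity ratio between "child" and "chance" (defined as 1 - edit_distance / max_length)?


Word 1: "child" (length 5)
Word 2: "chance" (length 6)
One optimal edit sequence:
  1. keep 'c'
  2. keep 'h'
  3. insert 'a'  (+1)
  4. substitute 'i' -> 'n'  (+1)
  5. substitute 'l' -> 'c'  (+1)
  6. substitute 'd' -> 'e'  (+1)
Edit distance = 4
Max length = max(5, 6) = 6
Similarity = 1 - 4/6
= 0.3333


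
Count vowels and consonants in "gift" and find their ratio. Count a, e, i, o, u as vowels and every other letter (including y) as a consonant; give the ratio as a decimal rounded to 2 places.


Word: "gift"
Vowels (a,e,i,o,u): 1
Consonants: 3
Ratio = 1/3
= 0.33


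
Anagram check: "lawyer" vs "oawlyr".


Word 1: "lawyer" → sorted: aelrwy
Word 2: "oawlyr" → sorted: alorwy
Same letters? aelrwy != alorwy
Anagram = No


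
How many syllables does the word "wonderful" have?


Word: "wonderful"
Syllable breakdown: won / der / ful
Counting: 3 parts
= 3 syllables


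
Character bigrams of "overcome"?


Word: "overcome" (length 8)
Number of bigrams = 8 - 2 + 1 = 7
  Position 0: "ov"
  Position 1: "ve"
  Position 2: "er"
  Position 3: "rc"
  Position 4: "co"
  Position 5: "om"
  Position 6: "me"
Bigrams = "ov", "ve", "er", "rc", "co", "om", "me"


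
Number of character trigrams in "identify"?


Word: "identify" (length 8)
Number of 3-grams = length - 3 + 1 = 8 - 3 + 1
= 6


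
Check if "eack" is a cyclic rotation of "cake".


Word: "cake", Candidate: "eack"
Method: check if candidate is substring of word+word
"cakecake" contains "eack"? No
Is rotation = No


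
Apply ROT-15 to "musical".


Word: "musical"
Shift: 15
Each letter → (letter + shift) mod 26:
  'm' (12) + 15 = 1 → 'b'
  'u' (20) + 15 = 9 → 'j'
  's' (18) + 15 = 7 → 'h'
  'i' (8) + 15 = 23 → 'x'
  'c' (2) + 15 = 17 → 'r'
  'a' (0) + 15 = 15 → 'p'
  'l' (11) + 15 = 0 → 'a'
Result = "bjhxrpa"


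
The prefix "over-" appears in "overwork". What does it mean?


Prefix: over-
Example: overwork (over- + work)
Meaning = excessive


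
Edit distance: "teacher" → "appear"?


Word 1: "teacher" (length 7)
Word 2: "appear" (length 6)
One optimal edit sequence (insert/delete/substitute each cost 1):
  1. delete 't'  (+1)
  2. delete 'e'  (+1)
  3. keep 'a'
  4. substitute 'c' -> 'p'  (+1)
  5. substitute 'h' -> 'p'  (+1)
  6. keep 'e'
  7. insert 'a'  (+1)
  8. keep 'r'
Total edit operations: 5
Edit distance = 5


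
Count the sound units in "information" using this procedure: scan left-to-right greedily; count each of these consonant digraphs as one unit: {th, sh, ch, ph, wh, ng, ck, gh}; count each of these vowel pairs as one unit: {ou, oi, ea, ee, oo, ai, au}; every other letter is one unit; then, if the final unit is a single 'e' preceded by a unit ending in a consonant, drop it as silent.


Word: "information" (11 letters)
Left-to-right scan:
  [1] 'i' (letter)
  [2] 'n' (letter)
  [3] 'f' (letter)
  [4] 'o' (letter)
  [5] 'r' (letter)
  [6] 'm' (letter)
  [7] 'a' (letter)
  [8] 't' (letter)
  [9] 'i' (letter)
  [10] 'o' (letter)
  [11] 'n' (letter)
Units from scan: 11
Sound units = 11 units


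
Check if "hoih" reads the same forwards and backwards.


Word: "hoih"
Reversed: "hioh"
Forward == Backward? hoih != hioh
Palindrome = No


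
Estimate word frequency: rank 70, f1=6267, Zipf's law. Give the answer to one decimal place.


Zipf's law: f(r) = f(1) / r
f(1) = 6267
f(70) = 6267 / 70
= 89.5 occurrences


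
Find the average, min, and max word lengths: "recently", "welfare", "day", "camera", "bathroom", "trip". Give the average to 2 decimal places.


Lengths: "recently"=8, "welfare"=7, "day"=3, "camera"=6, "bathroom"=8, "trip"=4
Sum = 36, Count = 6
Average = 36/6 = 6.00
= avg=6.00, min=3, max=8


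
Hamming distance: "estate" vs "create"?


Comparing character by character (same length = 6):
  Pos 0: 'e' vs 'c' !=
  Pos 1: 's' vs 'r' !=
  Pos 2: 't' vs 'e' !=
  Pos 3: 'a' vs 'a' =
  Pos 4: 't' vs 't' =
  Pos 5: 'e' vs 'e' =
Hamming distance = 3


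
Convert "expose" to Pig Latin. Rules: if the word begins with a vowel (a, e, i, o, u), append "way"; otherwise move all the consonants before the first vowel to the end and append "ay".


Word: "expose"
Starts with vowel → add 'way'
Pig Latin = "exposeway"


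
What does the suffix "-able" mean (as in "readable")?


Suffix: -able
As in: readable -> read + -able
Meaning = capable of


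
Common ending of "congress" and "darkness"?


Word 1: "congress"
Word 2: "darkness"
Comparing from end:
  Pos -1: 's' == 's'
  Pos -2: 's' == 's'
  Pos -3: 'e' == 'e'
  Pos -4: 'r' != 'n' (stop)
LCS = "ess" (length 3)


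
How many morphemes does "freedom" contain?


Word: "freedom"
Morphemes: free | -dom
Each morpheme carries meaning
= 2 morphemes


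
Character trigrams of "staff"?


Word: "staff" (length 5)
Number of trigrams = 5 - 3 + 1 = 3
  Position 0: "sta"
  Position 1: "taf"
  Position 2: "aff"
Trigrams = "sta", "taf", "aff"


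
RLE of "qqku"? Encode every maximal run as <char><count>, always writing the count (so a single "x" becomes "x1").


String: "qqku"
Scanning for consecutive runs:
  'q' x 2
  'k' x 1
  'u' x 1
RLE = "q2k1u1"


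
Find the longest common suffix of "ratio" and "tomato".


Word 1: "ratio"
Word 2: "tomato"
Comparing from end:
  Pos -1: 'o' == 'o'
  Pos -2: 'i' != 't' (stop)
LCS = "o" (length 1)


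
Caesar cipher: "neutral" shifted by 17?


Word: "neutral"
Shift: 17
Each letter → (letter + shift) mod 26:
  'n' (13) + 17 = 4 → 'e'
  'e' (4) + 17 = 21 → 'v'
  'u' (20) + 17 = 11 → 'l'
  't' (19) + 17 = 10 → 'k'
  'r' (17) + 17 = 8 → 'i'
  'a' (0) + 17 = 17 → 'r'
  'l' (11) + 17 = 2 → 'c'
Result = "evlkirc"


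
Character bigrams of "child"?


Word: "child" (length 5)
Number of bigrams = 5 - 2 + 1 = 4
  Position 0: "ch"
  Position 1: "hi"
  Position 2: "il"
  Position 3: "ld"
Bigrams = "ch", "hi", "il", "ld"


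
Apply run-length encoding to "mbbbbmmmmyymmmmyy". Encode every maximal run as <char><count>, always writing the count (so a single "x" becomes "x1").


String: "mbbbbmmmmyymmmmyy"
Scanning for consecutive runs:
  'm' x 1
  'b' x 4
  'm' x 4
  'y' x 2
  'm' x 4
  'y' x 2
RLE = "m1b4m4y2m4y2"


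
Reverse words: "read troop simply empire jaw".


Original: "read troop simply empire jaw"
Words (1..n): read | troop | simply | empire | jaw
Reversed (n..1): jaw | empire | simply | troop | read
Result = "jaw empire simply troop read"
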